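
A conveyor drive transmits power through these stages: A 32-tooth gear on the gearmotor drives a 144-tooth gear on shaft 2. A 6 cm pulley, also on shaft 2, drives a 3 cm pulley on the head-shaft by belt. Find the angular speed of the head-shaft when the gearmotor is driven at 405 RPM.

Gear mesh: ratio = 144/32 = 4.5, so shaft 2 turns at 405 / 4.5 = 90 RPM.
Belt: ratio = 3/6 = 0.5, so the head-shaft turns at 90 / 0.5 = 180 RPM.

180 RPM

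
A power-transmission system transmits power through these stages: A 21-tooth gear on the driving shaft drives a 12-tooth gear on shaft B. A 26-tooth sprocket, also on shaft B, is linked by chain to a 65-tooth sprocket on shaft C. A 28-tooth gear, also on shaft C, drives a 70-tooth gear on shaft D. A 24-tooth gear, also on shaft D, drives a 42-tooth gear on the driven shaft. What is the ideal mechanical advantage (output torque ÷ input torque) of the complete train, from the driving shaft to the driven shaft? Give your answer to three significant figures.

6.25

Each stage contributes driven/driver: gear mesh 12/21 = 0.57143, chain 65/26 = 2.5, gear mesh 70/28 = 2.5, gear mesh 42/24 = 1.75.
Overall: 0.57143 × 2.5 × 2.5 × 1.75 = 6.25.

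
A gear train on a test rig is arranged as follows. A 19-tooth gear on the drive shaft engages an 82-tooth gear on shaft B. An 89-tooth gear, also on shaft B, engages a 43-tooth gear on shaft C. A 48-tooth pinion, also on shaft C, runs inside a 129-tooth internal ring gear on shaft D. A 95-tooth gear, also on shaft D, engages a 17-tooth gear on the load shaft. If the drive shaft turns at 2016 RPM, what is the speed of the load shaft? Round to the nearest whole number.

gear mesh 82/19 = 4.3158 → 2016/4.3158 = 467.12 RPM
gear mesh 43/89 = 0.48315 → 467.12/0.48315 = 966.83 RPM
internal gear 129/48 = 2.6875 → 966.83/2.6875 = 359.75 RPM
gear mesh 17/95 = 0.17895 → 359.75/0.17895 = 2010.4 RPM

2010 RPM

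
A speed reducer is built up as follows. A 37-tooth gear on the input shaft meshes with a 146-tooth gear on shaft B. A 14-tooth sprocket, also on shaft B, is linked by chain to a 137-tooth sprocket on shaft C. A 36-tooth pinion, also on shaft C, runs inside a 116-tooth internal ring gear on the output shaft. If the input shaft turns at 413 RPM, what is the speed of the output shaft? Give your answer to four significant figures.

3.319 RPM

gear mesh 146/37 = 3.9459 → 413/3.9459 = 104.66 RPM
chain 137/14 = 9.7857 → 104.66/9.7857 = 10.696 RPM
internal gear 116/36 = 3.2222 → 10.696/3.2222 = 3.3193 RPM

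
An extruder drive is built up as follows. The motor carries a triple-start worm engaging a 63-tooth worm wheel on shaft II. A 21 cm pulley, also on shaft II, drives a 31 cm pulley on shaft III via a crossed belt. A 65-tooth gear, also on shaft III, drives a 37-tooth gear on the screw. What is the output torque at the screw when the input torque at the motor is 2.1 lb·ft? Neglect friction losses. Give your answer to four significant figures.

37.06 lb·ft

After the worm (63/3): 2.1 × 21 = 44.1 lb·ft
After the belt (31/21): 44.1 × 1.4762 = 65.1 lb·ft
After the gear mesh (37/65): 65.1 × 0.56923 = 37.057 lb·ft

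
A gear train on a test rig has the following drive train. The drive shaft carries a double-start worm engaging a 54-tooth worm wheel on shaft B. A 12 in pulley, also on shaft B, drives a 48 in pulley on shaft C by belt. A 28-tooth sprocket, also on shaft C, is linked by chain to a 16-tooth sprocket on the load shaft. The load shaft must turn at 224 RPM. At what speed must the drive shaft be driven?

13824 RPM

Overall ratio R = 27 × 4 × 0.57143 = 61.714.
Required input speed = output speed × R = 224 × 61.714 = 13824 RPM.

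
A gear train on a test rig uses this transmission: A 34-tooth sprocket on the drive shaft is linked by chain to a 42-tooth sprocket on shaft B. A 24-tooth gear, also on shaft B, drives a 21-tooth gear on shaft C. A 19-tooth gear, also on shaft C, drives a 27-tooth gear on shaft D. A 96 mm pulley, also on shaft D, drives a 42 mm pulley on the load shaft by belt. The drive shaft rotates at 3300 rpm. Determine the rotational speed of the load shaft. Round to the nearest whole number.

4911 rpm

Chain: ratio = 42/34 = 1.2353, so shaft B turns at 3300 / 1.2353 = 2671.4 rpm.
Gear mesh: ratio = 21/24 = 0.875, so shaft C turns at 2671.4 / 0.875 = 3053.1 rpm.
Gear mesh: ratio = 27/19 = 1.4211, so shaft D turns at 3053.1 / 1.4211 = 2148.5 rpm.
Belt: ratio = 42/96 = 0.4375, so the load shaft turns at 2148.5 / 0.4375 = 4910.7 rpm.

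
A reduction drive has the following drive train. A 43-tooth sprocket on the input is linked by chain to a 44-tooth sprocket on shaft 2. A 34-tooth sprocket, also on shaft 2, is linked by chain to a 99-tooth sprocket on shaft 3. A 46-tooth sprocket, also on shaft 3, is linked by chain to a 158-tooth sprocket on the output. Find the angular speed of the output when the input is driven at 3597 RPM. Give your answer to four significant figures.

351.5 RPM

chain 44/43 = 1.0233 → 3597/1.0233 = 3515.2 RPM
chain 99/34 = 2.9118 → 3515.2/2.9118 = 1207.3 RPM
chain 158/46 = 3.4348 → 1207.3/3.4348 = 351.48 RPM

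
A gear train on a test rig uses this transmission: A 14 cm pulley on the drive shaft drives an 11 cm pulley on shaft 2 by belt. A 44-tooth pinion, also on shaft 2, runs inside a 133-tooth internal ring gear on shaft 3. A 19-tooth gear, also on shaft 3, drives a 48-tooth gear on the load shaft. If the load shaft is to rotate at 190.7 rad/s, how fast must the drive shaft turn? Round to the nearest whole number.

1144 rad/s

Overall ratio R = 0.78571 × 3.0227 × 2.5263 = 6.
Required input speed = output speed × R = 190.7 × 6 = 1144.2 rad/s.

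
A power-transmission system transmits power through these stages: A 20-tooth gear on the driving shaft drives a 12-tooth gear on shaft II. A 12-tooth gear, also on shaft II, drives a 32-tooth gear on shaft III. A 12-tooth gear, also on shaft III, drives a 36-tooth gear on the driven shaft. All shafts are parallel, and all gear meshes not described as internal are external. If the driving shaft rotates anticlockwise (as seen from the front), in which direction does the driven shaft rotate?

the driving shaft → shaft II: external mesh, 1 reversal → CW.
shaft II → shaft III: external mesh, 1 reversal → CCW.
shaft III → the driven shaft: external mesh, 1 reversal → CW.
3 reversals in total — an odd number — so the driven shaft turns opposite to the driving shaft.

clockwise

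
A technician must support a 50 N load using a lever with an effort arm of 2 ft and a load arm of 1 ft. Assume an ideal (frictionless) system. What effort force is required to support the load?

Lever MA = effort arm / load arm = 2/1 = 2.
Effort = load / MA = 50 / 2 = 25 N.

25 N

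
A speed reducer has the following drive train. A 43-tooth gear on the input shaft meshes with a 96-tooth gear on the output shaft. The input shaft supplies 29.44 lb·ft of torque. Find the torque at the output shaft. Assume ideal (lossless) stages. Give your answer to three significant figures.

65.7 lb·ft

After the gear mesh (96/43): 29.44 × 2.2326 = 65.727 lb·ft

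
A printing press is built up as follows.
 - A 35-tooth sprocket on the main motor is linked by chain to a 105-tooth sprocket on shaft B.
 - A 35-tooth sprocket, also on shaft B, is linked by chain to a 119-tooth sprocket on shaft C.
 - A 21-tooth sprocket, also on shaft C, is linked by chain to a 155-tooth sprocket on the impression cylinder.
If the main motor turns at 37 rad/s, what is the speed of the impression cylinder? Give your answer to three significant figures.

0.491 rad/s

Chain: ratio = 105/35 = 3, so shaft B turns at 37 / 3 = 12.333 rad/s.
Chain: ratio = 119/35 = 3.4, so shaft C turns at 12.333 / 3.4 = 3.6275 rad/s.
Chain: ratio = 155/21 = 7.381, so the impression cylinder turns at 3.6275 / 7.381 = 0.49146 rad/s.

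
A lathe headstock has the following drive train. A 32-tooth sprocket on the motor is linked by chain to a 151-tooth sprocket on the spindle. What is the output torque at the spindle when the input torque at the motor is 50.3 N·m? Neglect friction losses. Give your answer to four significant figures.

237.4 N·m

chain 151/32 = 4.7188 → τ = 50.3·4.7188 = 237.35 N·m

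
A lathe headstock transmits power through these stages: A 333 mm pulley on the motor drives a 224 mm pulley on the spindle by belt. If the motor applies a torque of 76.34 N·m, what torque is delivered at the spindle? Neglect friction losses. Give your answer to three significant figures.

Belt: ratio = 224/333 = 0.67267; torque at the spindle = 76.34 × 0.67267 = 51.352 N·m.

51.4 N·m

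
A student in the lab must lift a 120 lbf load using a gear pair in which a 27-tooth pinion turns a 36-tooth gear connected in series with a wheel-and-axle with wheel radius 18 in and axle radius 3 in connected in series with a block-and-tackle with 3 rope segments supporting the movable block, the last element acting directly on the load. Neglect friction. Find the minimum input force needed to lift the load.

5 lbf

Gear pair MA = 36/27 = 1.3333.
Wheel-and-axle MA = R/r = 18/3 = 6.
Block-and-tackle MA = number of supporting rope parts = 3.
Combined ideal MA = 1.3333 × 6 × 3 = 24.
Effort = load / MA = 120 / 24 = 5 lbf.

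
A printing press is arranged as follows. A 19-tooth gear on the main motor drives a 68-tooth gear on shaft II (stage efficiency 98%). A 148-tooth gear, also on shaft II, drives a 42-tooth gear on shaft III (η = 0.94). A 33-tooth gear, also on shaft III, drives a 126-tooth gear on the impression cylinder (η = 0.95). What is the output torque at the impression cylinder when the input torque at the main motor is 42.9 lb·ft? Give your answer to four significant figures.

gear mesh 68/19 = 3.5789 → τ = 42.9·3.5789·0.98 = 150.47 lb·ft
gear mesh 42/148 = 0.28378 → τ = 150.47·0.28378·0.94 = 40.138 lb·ft
gear mesh 126/33 = 3.8182 → τ = 40.138·3.8182·0.95 = 145.59 lb·ft

145.6 lb·ft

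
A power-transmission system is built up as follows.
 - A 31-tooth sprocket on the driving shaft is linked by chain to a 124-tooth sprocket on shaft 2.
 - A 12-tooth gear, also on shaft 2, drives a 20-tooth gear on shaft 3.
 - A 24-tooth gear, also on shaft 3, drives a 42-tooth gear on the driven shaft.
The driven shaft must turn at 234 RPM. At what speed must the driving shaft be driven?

2730 RPM

Overall ratio R = 4 × 1.6667 × 1.75 = 11.667.
Required input speed = output speed × R = 234 × 11.667 = 2730 RPM.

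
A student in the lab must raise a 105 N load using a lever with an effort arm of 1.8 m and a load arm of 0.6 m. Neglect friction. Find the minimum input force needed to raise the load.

Lever MA = effort arm / load arm = 1.8/0.6 = 3.
Effort = load / MA = 105 / 3 = 35 N.

35 N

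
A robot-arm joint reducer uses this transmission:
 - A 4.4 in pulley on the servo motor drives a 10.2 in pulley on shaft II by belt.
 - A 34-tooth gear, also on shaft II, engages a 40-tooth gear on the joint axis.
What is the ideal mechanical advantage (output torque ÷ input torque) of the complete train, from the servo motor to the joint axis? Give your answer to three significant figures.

2.73

Each stage contributes driven/driver: belt 10.2/4.4 = 2.3182, gear mesh 40/34 = 1.1765.
Overall: 2.3182 × 1.1765 = 2.7273.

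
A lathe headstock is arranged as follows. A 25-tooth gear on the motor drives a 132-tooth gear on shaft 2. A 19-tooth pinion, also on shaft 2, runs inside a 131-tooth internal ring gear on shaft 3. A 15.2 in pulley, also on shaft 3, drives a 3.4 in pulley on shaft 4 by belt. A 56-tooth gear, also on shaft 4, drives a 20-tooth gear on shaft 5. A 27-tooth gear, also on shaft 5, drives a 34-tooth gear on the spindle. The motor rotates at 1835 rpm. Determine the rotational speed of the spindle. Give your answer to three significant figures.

the motor → shaft 2 (gear mesh, 132/25): 1835 ÷ 5.28 = 347.54 rpm
shaft 2 → shaft 3 (internal gear, 131/19): 347.54 ÷ 6.8947 = 50.406 rpm
shaft 3 → shaft 4 (belt, 3.4/15.2): 50.406 ÷ 0.22368 = 225.35 rpm
shaft 4 → shaft 5 (gear mesh, 20/56): 225.35 ÷ 0.35714 = 630.97 rpm
shaft 5 → the spindle (gear mesh, 34/27): 630.97 ÷ 1.2593 = 501.06 rpm

501 rpm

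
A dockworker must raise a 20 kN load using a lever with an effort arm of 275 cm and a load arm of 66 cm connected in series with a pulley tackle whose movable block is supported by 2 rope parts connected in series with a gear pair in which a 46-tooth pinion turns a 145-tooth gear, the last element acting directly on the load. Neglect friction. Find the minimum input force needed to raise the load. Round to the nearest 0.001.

0.761 kN

Lever MA = effort arm / load arm = 275/66 = 4.1667.
Block-and-tackle MA = number of supporting rope parts = 2.
Gear pair MA = 145/46 = 3.1522.
Combined ideal MA = 4.1667 × 2 × 3.1522 = 26.268.
Effort = load / MA = 20 / 26.268 = 0.76138 kN.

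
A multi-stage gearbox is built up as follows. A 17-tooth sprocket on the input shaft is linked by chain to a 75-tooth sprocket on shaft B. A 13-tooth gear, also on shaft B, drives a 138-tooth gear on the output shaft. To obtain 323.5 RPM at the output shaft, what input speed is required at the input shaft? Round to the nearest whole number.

Overall ratio R = 4.4118 × 10.615 = 46.833.
Required input speed = output speed × R = 323.5 × 46.833 = 15150 RPM.

15150 RPM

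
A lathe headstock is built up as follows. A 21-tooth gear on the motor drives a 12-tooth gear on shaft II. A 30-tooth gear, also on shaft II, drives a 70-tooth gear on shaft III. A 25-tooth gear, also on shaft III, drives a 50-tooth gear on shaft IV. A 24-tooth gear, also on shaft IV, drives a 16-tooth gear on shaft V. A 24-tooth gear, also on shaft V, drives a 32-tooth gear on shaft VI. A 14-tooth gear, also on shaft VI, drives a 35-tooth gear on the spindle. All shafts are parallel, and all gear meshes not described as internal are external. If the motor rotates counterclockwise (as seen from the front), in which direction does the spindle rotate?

counterclockwise

the motor → shaft II: external mesh, 1 reversal → CW.
shaft II → shaft III: external mesh, 1 reversal → CCW.
shaft III → shaft IV: external mesh, 1 reversal → CW.
shaft IV → shaft V: external mesh, 1 reversal → CCW.
shaft V → shaft VI: external mesh, 1 reversal → CW.
shaft VI → the spindle: external mesh, 1 reversal → CCW.
6 reversals in total — an even number — so the spindle turns the same way as the motor.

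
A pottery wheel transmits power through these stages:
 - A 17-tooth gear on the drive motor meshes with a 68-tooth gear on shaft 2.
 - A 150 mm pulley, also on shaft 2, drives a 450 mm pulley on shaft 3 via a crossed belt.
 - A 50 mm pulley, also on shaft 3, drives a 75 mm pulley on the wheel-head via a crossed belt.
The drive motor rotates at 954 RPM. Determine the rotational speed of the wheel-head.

53 RPM

gear mesh 68/17 = 4 → 954/4 = 238.5 RPM
belt 450/150 = 3 → 238.5/3 = 79.5 RPM
belt 75/50 = 1.5 → 79.5/1.5 = 53 RPM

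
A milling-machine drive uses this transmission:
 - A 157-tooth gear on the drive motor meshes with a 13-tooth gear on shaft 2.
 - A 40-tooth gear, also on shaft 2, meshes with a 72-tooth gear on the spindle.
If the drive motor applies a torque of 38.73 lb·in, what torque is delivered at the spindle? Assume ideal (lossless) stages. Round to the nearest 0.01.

5.77 lb·in

Gear mesh: ratio = 13/157 = 0.082803; torque at shaft 2 = 38.73 × 0.082803 = 3.2069 lb·in.
Gear mesh: ratio = 72/40 = 1.8; torque at the spindle = 3.2069 × 1.8 = 5.7725 lb·in.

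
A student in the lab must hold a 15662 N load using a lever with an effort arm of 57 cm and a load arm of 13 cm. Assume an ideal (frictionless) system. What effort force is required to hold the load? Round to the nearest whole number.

3572 N

Lever MA = effort arm / load arm = 57/13 = 4.3846.
Effort = load / MA = 15662 / 4.3846 = 3572 N.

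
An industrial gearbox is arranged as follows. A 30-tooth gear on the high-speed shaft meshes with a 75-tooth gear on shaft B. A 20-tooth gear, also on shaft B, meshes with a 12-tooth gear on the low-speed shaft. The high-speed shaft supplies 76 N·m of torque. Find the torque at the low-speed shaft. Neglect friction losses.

gear mesh 75/30 = 2.5 → τ = 76·2.5 = 190 N·m
gear mesh 12/20 = 0.6 → τ = 190·0.6 = 114 N·m

114 N·m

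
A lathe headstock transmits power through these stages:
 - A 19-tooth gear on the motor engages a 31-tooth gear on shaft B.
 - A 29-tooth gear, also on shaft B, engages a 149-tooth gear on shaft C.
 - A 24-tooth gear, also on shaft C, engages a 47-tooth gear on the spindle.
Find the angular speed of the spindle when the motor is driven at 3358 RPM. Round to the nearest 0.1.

204.5 RPM

Gear mesh: ratio = 31/19 = 1.6316, so shaft B turns at 3358 / 1.6316 = 2058.1 RPM.
Gear mesh: ratio = 149/29 = 5.1379, so shaft C turns at 2058.1 / 5.1379 = 400.58 RPM.
Gear mesh: ratio = 47/24 = 1.9583, so the spindle turns at 400.58 / 1.9583 = 204.55 RPM.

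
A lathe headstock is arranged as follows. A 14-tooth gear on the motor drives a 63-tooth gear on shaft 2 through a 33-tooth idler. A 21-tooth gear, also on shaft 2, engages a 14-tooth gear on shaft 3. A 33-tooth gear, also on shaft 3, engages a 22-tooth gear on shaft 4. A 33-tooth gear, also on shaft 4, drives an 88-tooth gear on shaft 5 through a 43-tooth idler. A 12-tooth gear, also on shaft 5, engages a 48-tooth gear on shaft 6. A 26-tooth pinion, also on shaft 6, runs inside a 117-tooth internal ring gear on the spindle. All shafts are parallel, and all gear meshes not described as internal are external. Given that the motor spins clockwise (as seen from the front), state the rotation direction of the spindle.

the motor → shaft 2: driver → idler → driven is 2 external meshes, 2 reversals → CW.
shaft 2 → shaft 3: external mesh, 1 reversal → CCW.
shaft 3 → shaft 4: external mesh, 1 reversal → CW.
shaft 4 → shaft 5: driver → idler → driven is 2 external meshes, 2 reversals → CW.
shaft 5 → shaft 6: external mesh, 1 reversal → CCW.
shaft 6 → the spindle: internal mesh, same direction → CCW.
7 reversals in total — an odd number — so the spindle turns opposite to the motor.

anticlockwise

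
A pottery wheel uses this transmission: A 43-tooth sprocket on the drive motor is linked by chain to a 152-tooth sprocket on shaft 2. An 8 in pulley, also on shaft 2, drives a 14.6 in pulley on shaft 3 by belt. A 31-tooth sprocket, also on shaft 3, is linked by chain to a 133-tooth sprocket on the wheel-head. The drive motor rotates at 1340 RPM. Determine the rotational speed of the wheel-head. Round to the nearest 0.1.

chain 152/43 = 3.5349 → 1340/3.5349 = 379.08 RPM
belt 14.6/8 = 1.825 → 379.08/1.825 = 207.71 RPM
chain 133/31 = 4.2903 → 207.71/4.2903 = 48.415 RPM

48.4 RPM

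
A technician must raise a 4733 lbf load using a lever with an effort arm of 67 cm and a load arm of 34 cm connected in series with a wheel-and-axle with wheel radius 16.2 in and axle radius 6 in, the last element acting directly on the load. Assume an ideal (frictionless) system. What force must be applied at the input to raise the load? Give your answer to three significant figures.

890 lbf

Lever MA = effort arm / load arm = 67/34 = 1.9706.
Wheel-and-axle MA = R/r = 16.2/6 = 2.7.
Combined ideal MA = 1.9706 × 2.7 = 5.3206.
Effort = load / MA = 4733 / 5.3206 = 889.56 lbf.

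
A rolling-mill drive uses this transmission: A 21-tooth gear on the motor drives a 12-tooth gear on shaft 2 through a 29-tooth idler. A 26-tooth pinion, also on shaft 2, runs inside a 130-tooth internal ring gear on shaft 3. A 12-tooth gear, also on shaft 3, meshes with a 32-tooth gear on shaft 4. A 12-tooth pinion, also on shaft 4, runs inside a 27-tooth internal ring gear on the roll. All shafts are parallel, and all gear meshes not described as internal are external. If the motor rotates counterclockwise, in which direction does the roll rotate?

clockwise

the motor → shaft 2: driver → idler → driven is 2 external meshes, 2 reversals → CCW.
shaft 2 → shaft 3: internal mesh, same direction → CCW.
shaft 3 → shaft 4: external mesh, 1 reversal → CW.
shaft 4 → the roll: internal mesh, same direction → CW.
3 reversals in total — an odd number — so the roll turns opposite to the motor.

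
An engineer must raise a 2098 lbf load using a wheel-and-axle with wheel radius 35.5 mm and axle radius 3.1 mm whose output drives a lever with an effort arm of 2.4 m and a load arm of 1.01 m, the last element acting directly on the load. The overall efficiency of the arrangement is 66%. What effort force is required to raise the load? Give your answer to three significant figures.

Wheel-and-axle MA = R/r = 35.5/3.1 = 11.452.
Lever MA = effort arm / load arm = 2.4/1.01 = 2.3762.
Combined ideal MA = 11.452 × 2.3762 = 27.212.
Actual MA = 27.212 × 0.66 = 17.96.
Effort = load / actual MA = 2098 / 17.96 = 116.82 lbf.

117 lbf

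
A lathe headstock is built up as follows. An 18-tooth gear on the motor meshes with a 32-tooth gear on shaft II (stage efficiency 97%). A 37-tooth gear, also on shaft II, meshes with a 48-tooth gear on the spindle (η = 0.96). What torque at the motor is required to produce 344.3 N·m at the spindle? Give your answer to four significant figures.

Overall ratio R = 1.7778 × 1.2973 = 2.3063; overall efficiency η = 0.97 × 0.96 = 0.9312.
Input torque = output torque / (R × η) = 344.3 / (2.3063 × 0.9312) = 160.32 N·m.

160.3 N·m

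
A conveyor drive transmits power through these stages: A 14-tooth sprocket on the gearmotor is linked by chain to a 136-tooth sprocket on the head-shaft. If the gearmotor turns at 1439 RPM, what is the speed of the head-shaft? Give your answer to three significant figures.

148 RPM

the gearmotor → the head-shaft (chain, 136/14): 1439 ÷ 9.7143 = 148.13 RPM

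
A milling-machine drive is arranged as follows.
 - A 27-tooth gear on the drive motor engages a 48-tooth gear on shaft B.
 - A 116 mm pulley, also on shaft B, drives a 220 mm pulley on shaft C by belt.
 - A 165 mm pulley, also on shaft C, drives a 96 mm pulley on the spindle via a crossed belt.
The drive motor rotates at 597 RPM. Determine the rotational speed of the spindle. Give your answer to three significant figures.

the drive motor → shaft B (gear mesh, 48/27): 597 ÷ 1.7778 = 335.81 RPM
shaft B → shaft C (belt, 220/116): 335.81 ÷ 1.8966 = 177.06 RPM
shaft C → the spindle (belt, 96/165): 177.06 ÷ 0.58182 = 304.33 RPM

304 RPM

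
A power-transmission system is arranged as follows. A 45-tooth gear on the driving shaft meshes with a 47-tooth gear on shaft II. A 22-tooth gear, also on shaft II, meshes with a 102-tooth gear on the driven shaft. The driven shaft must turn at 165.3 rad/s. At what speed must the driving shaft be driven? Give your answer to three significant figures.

800 rad/s

Overall ratio R = 1.0444 × 4.6364 = 4.8424.
Required input speed = output speed × R = 165.3 × 4.8424 = 800.45 rad/s.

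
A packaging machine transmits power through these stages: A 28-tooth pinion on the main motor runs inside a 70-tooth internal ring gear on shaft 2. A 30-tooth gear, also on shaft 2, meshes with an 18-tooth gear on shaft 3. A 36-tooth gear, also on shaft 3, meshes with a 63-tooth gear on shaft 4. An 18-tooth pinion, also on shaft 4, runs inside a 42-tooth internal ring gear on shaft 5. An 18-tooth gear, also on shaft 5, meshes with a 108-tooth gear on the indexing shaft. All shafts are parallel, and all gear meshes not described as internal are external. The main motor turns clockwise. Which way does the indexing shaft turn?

counterclockwise

the main motor → shaft 2: internal mesh, same direction → CW.
shaft 2 → shaft 3: external mesh, 1 reversal → CCW.
shaft 3 → shaft 4: external mesh, 1 reversal → CW.
shaft 4 → shaft 5: internal mesh, same direction → CW.
shaft 5 → the indexing shaft: external mesh, 1 reversal → CCW.
3 reversals in total — an odd number — so the indexing shaft turns opposite to the main motor.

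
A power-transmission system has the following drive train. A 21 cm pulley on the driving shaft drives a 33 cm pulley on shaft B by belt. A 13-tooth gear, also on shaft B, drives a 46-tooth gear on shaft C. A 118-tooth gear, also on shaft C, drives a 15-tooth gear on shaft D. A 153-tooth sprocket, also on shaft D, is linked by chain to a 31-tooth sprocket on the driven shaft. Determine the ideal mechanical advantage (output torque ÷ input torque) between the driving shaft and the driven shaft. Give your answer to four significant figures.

0.1432

Each stage contributes driven/driver: belt 33/21 = 1.5714, gear mesh 46/13 = 3.5385, gear mesh 15/118 = 0.12712, chain 31/153 = 0.20261.
Overall: 1.5714 × 3.5385 × 0.12712 × 0.20261 = 0.14322.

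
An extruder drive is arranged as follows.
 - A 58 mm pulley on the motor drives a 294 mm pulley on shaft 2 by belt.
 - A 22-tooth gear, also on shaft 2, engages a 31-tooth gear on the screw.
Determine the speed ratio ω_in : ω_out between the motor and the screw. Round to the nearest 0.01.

7.14

Each stage contributes driven/driver: belt 294/58 = 5.069, gear mesh 31/22 = 1.4091.
Overall: 5.069 × 1.4091 = 7.1426.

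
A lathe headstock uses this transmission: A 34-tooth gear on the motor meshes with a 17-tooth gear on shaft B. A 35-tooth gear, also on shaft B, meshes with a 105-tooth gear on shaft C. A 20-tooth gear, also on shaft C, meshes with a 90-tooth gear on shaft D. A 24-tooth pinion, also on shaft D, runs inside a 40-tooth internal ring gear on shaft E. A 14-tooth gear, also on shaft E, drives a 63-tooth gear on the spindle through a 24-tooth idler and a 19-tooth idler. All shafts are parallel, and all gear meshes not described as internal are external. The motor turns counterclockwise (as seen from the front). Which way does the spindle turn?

counterclockwise

the motor → shaft B: external mesh, 1 reversal → CW.
shaft B → shaft C: external mesh, 1 reversal → CCW.
shaft C → shaft D: external mesh, 1 reversal → CW.
shaft D → shaft E: internal mesh, same direction → CW.
shaft E → the spindle: driver → idler → idler → driven is 3 external meshes, 3 reversals → CCW.
6 reversals in total — an even number — so the spindle turns the same way as the motor.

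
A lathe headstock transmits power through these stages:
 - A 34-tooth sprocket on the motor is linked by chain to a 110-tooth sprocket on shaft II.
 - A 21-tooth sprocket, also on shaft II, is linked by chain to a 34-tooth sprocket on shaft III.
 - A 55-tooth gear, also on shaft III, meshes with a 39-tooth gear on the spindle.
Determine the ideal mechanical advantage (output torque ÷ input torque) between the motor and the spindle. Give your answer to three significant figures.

Each stage contributes driven/driver: chain 110/34 = 3.2353, chain 34/21 = 1.619, gear mesh 39/55 = 0.70909.
Overall: 3.2353 × 1.619 × 0.70909 = 3.7143.

3.71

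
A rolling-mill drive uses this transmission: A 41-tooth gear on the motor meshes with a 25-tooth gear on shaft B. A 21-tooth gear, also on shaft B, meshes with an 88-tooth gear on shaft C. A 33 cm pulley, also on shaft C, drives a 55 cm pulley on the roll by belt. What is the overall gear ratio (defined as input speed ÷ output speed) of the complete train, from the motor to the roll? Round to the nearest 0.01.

4.26

Each stage contributes driven/driver: gear mesh 25/41 = 0.60976, gear mesh 88/21 = 4.1905, belt 55/33 = 1.6667.
Overall: 0.60976 × 4.1905 × 1.6667 = 4.2586.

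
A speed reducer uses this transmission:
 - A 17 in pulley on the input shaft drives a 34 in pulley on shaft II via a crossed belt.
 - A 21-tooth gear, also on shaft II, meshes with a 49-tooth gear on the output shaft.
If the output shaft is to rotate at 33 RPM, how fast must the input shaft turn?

Overall ratio R = 2 × 2.3333 = 4.6667.
Required input speed = output speed × R = 33 × 4.6667 = 154 RPM.

154 RPM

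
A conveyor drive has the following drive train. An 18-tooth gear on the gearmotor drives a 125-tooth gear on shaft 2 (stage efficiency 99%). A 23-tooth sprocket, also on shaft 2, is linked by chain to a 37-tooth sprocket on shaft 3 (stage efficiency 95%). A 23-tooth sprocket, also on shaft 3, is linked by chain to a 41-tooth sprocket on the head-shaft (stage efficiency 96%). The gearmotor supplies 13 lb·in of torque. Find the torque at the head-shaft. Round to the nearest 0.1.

After the gear mesh (125/18): 13 × 6.9444 × 0.99 = 89.375 lb·in
After the chain (37/23): 89.375 × 1.6087 × 0.95 = 136.59 lb·in
After the chain (41/23): 136.59 × 1.7826 × 0.96 = 233.74 lb·in

233.7 lb·in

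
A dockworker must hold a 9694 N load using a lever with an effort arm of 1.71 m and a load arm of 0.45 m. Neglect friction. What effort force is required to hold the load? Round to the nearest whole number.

2551 N

Lever MA = effort arm / load arm = 1.71/0.45 = 3.8.
Effort = load / MA = 9694 / 3.8 = 2551.1 N.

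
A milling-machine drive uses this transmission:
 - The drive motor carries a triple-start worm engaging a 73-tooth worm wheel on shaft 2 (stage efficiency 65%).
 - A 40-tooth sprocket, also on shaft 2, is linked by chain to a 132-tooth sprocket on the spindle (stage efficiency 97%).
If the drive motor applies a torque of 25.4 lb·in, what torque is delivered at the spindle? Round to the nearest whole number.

1286 lb·in

Worm: ratio = 73/3 = 24.333; torque at shaft 2 = 25.4 × 24.333 × 0.65 = 401.74 lb·in.
Chain: ratio = 132/40 = 3.3; torque at the spindle = 401.74 × 3.3 × 0.97 = 1286 lb·in.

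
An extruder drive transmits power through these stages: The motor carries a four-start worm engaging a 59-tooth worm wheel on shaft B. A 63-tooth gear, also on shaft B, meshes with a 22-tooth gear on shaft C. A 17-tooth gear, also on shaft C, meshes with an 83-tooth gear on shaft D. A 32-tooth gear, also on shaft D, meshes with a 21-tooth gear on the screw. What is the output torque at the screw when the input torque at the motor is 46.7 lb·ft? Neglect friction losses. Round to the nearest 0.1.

After the worm (59/4): 46.7 × 14.75 = 688.83 lb·ft
After the gear mesh (22/63): 688.83 × 0.34921 = 240.54 lb·ft
After the gear mesh (83/17): 240.54 × 4.8824 = 1174.4 lb·ft
After the gear mesh (21/32): 1174.4 × 0.65625 = 770.71 lb·ft

770.7 lb·ft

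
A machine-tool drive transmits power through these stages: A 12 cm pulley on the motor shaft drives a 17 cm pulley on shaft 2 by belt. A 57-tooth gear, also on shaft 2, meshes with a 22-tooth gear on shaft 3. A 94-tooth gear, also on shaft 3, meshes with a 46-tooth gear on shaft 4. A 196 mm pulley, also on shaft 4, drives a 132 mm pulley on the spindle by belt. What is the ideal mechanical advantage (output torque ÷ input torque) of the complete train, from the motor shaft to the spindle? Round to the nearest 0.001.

Each stage contributes driven/driver: belt 17/12 = 1.4167, gear mesh 22/57 = 0.38596, gear mesh 46/94 = 0.48936, belt 132/196 = 0.67347.
Overall: 1.4167 × 0.38596 × 0.48936 × 0.67347 = 0.1802.

0.180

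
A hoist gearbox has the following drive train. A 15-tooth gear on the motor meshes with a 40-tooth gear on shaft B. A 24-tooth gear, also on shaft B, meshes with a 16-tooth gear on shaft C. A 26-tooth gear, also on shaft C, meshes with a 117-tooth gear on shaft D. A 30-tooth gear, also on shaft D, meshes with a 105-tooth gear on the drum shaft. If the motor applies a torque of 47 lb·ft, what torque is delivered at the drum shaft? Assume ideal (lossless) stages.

After the gear mesh (40/15): 47 × 2.6667 = 125.33 lb·ft
After the gear mesh (16/24): 125.33 × 0.66667 = 83.556 lb·ft
After the gear mesh (117/26): 83.556 × 4.5 = 376 lb·ft
After the gear mesh (105/30): 376 × 3.5 = 1316 lb·ft

1316 lb·ft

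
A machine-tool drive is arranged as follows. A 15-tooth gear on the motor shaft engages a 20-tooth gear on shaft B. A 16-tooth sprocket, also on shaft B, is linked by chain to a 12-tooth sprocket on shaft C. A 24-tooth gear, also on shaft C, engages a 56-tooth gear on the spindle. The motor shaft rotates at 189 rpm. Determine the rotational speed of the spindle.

81 rpm

gear mesh 20/15 = 1.3333 → 189/1.3333 = 141.75 rpm
chain 12/16 = 0.75 → 141.75/0.75 = 189 rpm
gear mesh 56/24 = 2.3333 → 189/2.3333 = 81 rpm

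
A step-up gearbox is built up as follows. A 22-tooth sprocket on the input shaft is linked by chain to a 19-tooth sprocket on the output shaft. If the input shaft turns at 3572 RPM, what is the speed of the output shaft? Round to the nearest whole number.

the input shaft → the output shaft (chain, 19/22): 3572 ÷ 0.86364 = 4136 RPM

4136 RPM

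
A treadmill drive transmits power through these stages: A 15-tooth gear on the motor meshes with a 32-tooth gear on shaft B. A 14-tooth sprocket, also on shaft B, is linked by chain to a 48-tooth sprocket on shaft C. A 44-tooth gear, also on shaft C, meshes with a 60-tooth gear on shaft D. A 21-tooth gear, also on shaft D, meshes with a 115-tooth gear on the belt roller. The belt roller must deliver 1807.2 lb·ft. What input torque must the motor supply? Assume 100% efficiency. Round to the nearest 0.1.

33.1 lb·ft

Overall ratio R = 2.1333 × 3.4286 × 1.3636 × 5.4762 = 54.62.
Input torque = output torque / R = 1807.2 / 54.62 = 33.087 lb·ft.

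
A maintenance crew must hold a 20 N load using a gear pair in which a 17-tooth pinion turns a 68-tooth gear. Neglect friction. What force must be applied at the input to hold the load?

Gear pair MA = 68/17 = 4.
Effort = load / MA = 20 / 4 = 5 N.

5 N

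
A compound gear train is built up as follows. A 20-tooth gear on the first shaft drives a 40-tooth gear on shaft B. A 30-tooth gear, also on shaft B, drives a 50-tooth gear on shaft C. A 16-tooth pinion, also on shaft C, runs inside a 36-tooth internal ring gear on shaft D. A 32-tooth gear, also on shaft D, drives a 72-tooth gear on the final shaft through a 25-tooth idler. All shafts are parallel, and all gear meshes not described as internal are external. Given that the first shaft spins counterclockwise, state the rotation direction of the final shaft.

counterclockwise

the first shaft → shaft B: external mesh, 1 reversal → CW.
shaft B → shaft C: external mesh, 1 reversal → CCW.
shaft C → shaft D: internal mesh, same direction → CCW.
shaft D → the final shaft: driver → idler → driven is 2 external meshes, 2 reversals → CCW.
4 reversals in total — an even number — so the final shaft turns the same way as the first shaft.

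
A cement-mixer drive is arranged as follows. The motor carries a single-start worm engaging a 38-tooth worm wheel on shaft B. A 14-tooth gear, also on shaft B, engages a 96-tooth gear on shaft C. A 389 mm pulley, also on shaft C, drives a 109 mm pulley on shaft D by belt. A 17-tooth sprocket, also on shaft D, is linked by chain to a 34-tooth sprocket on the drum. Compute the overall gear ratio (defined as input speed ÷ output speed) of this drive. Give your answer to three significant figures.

Each stage contributes driven/driver: worm 38/1 = 38, gear mesh 96/14 = 6.8571, belt 109/389 = 0.28021, chain 34/17 = 2.
Overall: 38 × 6.8571 × 0.28021 × 2 = 146.03.

146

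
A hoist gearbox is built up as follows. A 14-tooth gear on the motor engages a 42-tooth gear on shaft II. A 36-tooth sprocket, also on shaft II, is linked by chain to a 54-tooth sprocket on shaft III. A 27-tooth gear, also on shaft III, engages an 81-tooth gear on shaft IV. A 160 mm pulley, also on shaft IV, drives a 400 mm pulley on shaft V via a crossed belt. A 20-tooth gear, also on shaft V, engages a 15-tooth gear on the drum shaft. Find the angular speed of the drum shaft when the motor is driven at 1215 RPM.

Gear mesh: ratio = 42/14 = 3, so shaft II turns at 1215 / 3 = 405 RPM.
Chain: ratio = 54/36 = 1.5, so shaft III turns at 405 / 1.5 = 270 RPM.
Gear mesh: ratio = 81/27 = 3, so shaft IV turns at 270 / 3 = 90 RPM.
Belt: ratio = 400/160 = 2.5, so shaft V turns at 90 / 2.5 = 36 RPM.
Gear mesh: ratio = 15/20 = 0.75, so the drum shaft turns at 36 / 0.75 = 48 RPM.

48 RPM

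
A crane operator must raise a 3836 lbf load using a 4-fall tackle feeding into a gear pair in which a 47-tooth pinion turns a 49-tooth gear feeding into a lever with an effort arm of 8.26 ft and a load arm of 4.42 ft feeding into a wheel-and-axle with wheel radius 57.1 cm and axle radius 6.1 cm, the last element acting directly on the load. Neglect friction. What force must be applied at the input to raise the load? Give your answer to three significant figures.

Block-and-tackle MA = number of supporting rope parts = 4.
Gear pair MA = 49/47 = 1.0426.
Lever MA = effort arm / load arm = 8.26/4.42 = 1.8688.
Wheel-and-axle MA = R/r = 57.1/6.1 = 9.3607.
Combined ideal MA = 4 × 1.0426 × 1.8688 × 9.3607 = 72.949.
Effort = load / MA = 3836 / 72.949 = 52.584 lbf.

52.6 lbf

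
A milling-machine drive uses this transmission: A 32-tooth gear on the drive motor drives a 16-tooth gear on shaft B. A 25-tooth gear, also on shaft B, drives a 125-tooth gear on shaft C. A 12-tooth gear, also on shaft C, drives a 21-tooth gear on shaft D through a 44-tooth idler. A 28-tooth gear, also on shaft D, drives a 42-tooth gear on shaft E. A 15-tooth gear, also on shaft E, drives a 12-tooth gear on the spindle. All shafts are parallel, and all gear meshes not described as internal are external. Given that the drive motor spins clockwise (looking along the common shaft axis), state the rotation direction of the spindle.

clockwise

the drive motor → shaft B: external mesh, 1 reversal → CCW.
shaft B → shaft C: external mesh, 1 reversal → CW.
shaft C → shaft D: driver → idler → driven is 2 external meshes, 2 reversals → CW.
shaft D → shaft E: external mesh, 1 reversal → CCW.
shaft E → the spindle: external mesh, 1 reversal → CW.
6 reversals in total — an even number — so the spindle turns the same way as the drive motor.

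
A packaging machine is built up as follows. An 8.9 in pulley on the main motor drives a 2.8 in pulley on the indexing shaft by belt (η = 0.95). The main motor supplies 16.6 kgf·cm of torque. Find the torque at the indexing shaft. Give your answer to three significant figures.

4.96 kgf·cm

Belt: ratio = 2.8/8.9 = 0.31461; torque at the indexing shaft = 16.6 × 0.31461 × 0.95 = 4.9613 kgf·cm.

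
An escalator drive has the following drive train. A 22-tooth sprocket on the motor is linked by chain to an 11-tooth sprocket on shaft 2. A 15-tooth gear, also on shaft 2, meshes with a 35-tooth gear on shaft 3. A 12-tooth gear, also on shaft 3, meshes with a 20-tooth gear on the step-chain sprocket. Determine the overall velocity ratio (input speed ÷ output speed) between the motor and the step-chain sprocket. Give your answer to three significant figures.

Each stage contributes driven/driver: chain 11/22 = 0.5, gear mesh 35/15 = 2.3333, gear mesh 20/12 = 1.6667.
Overall: 0.5 × 2.3333 × 1.6667 = 1.9444.

1.94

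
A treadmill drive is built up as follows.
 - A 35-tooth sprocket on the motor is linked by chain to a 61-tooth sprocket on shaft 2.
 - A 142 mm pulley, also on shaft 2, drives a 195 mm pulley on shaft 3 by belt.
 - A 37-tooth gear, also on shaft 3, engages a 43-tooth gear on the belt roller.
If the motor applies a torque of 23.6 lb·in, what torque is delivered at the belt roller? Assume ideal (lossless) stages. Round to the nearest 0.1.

Chain: ratio = 61/35 = 1.7429; torque at shaft 2 = 23.6 × 1.7429 = 41.131 lb·in.
Belt: ratio = 195/142 = 1.3732; torque at shaft 3 = 41.131 × 1.3732 = 56.483 lb·in.
Gear mesh: ratio = 43/37 = 1.1622; torque at the belt roller = 56.483 × 1.1622 = 65.643 lb·in.

65.6 lb·in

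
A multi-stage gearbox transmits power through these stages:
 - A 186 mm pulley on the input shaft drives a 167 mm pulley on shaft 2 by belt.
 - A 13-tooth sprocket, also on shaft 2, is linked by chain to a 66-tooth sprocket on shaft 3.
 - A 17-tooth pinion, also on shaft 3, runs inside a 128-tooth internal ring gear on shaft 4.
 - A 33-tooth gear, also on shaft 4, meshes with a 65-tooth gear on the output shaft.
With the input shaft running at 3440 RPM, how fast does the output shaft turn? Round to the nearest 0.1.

50.9 RPM

Belt: ratio = 167/186 = 0.89785, so shaft 2 turns at 3440 / 0.89785 = 3831.4 RPM.
Chain: ratio = 66/13 = 5.0769, so shaft 3 turns at 3831.4 / 5.0769 = 754.67 RPM.
Internal gear: ratio = 128/17 = 7.5294, so shaft 4 turns at 754.67 / 7.5294 = 100.23 RPM.
Gear mesh: ratio = 65/33 = 1.9697, so the output shaft turns at 100.23 / 1.9697 = 50.885 RPM.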